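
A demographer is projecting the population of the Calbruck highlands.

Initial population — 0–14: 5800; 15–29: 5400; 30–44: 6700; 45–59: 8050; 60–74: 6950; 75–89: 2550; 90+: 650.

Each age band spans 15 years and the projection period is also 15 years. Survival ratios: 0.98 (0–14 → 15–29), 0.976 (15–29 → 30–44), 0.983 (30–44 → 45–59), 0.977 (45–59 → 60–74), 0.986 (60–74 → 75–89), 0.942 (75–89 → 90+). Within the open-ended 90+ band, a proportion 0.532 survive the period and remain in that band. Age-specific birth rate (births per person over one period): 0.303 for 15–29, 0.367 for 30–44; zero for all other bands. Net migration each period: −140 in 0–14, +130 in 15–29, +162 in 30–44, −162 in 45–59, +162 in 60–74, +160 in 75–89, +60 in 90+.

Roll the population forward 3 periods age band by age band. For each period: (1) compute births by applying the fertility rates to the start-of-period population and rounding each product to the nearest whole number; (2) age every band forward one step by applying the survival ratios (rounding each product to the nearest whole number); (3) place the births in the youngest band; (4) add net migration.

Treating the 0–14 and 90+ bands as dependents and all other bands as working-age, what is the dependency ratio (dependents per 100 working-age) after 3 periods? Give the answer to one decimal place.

Numbering the groups 1..7 from youngest to oldest:
Period 1.
Births: 5400 × 0.303 = 1636  |  6700 × 0.367 = 2459 ⇒ total 4095
Group 2: 5800 × 0.98 = 5684
Group 3: 5400 × 0.976 = 5270
Group 4: 6700 × 0.983 = 6586
Group 5: 8050 × 0.977 = 7865
Group 6: 6950 × 0.986 = 6853
Group 7: 2550 × 0.942 + 650 × 0.532 = 2402 + 346 = 2748
Net migration: Group 1 − 140 → 3955; Group 2 + 130 → 5814; Group 3 + 162 → 5432; Group 4 − 162 → 6424; Group 5 + 162 → 8027; Group 6 + 160 → 7013; Group 7 + 60 → 2808
Population now: 0–14=3955, 15–29=5814, 30–44=5432, 45–59=6424, 60–74=8027, 75–89=7013, 90+=2808
Period 2.
Births: 5814 × 0.303 = 1762  |  5432 × 0.367 = 1994 ⇒ total 3756
Group 2: 3955 × 0.98 = 3876
Group 3: 5814 × 0.976 = 5674
Group 4: 5432 × 0.983 = 5340
Group 5: 6424 × 0.977 = 6276
Group 6: 8027 × 0.986 = 7915
Group 7: 7013 × 0.942 + 2808 × 0.532 = 6606 + 1494 = 8100
Net migration: Group 1 − 140 → 3616; Group 2 + 130 → 4006; Group 3 + 162 → 5836; Group 4 − 162 → 5178; Group 5 + 162 → 6438; Group 6 + 160 → 8075; Group 7 + 60 → 8160
Population now: 0–14=3616, 15–29=4006, 30–44=5836, 45–59=5178, 60–74=6438, 75–89=8075, 90+=8160
Period 3.
Births: 4006 × 0.303 = 1214  |  5836 × 0.367 = 2142 ⇒ total 3356
Group 2: 3616 × 0.98 = 3544
Group 3: 4006 × 0.976 = 3910
Group 4: 5836 × 0.983 = 5737
Group 5: 5178 × 0.977 = 5059
Group 6: 6438 × 0.986 = 6348
Group 7: 8075 × 0.942 + 8160 × 0.532 = 7607 + 4341 = 11948
Net migration: Group 1 − 140 → 3216; Group 2 + 130 → 3674; Group 3 + 162 → 4072; Group 4 − 162 → 5575; Group 5 + 162 → 5221; Group 6 + 160 → 6508; Group 7 + 60 → 12008
Population now: 0–14=3216, 15–29=3674, 30–44=4072, 45–59=5575, 60–74=5221, 75–89=6508, 90+=12008
Dependents (band 0–14 + band 90+) = 3216 + 12008 = 15224; working-age = 25050; ratio = 15224/25050 × 100 = 60.8

60.8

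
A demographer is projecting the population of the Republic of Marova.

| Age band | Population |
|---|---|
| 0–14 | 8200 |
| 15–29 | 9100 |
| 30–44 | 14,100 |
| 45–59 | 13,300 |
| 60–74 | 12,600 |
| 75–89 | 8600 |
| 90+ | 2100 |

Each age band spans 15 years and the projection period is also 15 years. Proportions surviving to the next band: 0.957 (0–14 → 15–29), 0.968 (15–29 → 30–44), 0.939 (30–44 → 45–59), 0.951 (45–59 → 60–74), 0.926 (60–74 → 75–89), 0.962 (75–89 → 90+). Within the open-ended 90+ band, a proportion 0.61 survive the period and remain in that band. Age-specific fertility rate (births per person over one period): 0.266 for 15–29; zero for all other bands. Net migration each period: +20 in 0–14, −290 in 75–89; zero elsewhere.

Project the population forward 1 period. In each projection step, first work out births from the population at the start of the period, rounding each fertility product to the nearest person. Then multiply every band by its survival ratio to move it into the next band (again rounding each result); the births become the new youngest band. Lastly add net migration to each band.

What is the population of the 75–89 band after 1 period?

[period 1]
Births: 9100 × 0.266 = 2421
15–29: 8200 × 0.957 = 7847
30–44: 9100 × 0.968 = 8809
45–59: 14100 × 0.939 = 13240
60–74: 13300 × 0.951 = 12648
75–89: 12600 × 0.926 = 11668
90+: 8600 × 0.962 + 2100 × 0.61 = 8273 + 1281 = 9554
Net migration: 0–14 + 20 → 2441; 75–89 − 290 → 11378
Giving 2441 / 7847 / 8809 / 13240 / 12648 / 11378 / 9554.

11378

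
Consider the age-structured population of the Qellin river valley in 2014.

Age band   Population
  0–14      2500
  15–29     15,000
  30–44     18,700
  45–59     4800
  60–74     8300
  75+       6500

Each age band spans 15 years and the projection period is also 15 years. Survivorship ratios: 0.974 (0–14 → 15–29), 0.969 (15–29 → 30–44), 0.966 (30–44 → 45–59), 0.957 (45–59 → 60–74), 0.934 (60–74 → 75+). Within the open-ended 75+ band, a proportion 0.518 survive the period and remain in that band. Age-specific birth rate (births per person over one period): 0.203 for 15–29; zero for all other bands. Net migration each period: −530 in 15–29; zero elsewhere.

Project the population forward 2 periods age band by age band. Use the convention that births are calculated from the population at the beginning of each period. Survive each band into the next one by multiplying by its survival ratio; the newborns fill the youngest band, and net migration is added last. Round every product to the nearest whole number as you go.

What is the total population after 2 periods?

Call the bands 1 to 6, youngest first.
— Period 1 —
Births: 15000 × 0.203 = 3045
Band 2: 2500 × 0.974 = 2435
Band 3: 15000 × 0.969 = 14535
Band 4: 18700 × 0.966 = 18064
Band 5: 4800 × 0.957 = 4594
Band 6: 8300 × 0.934 + 6500 × 0.518 = 7752 + 3367 = 11119
Net migration: Band 2 − 530 → 1905
→ [3045, 1905, 14535, 18064, 4594, 11119]
— Period 2 —
Births: 1905 × 0.203 = 387
Band 2: 3045 × 0.974 = 2966
Band 3: 1905 × 0.969 = 1846
Band 4: 14535 × 0.966 = 14041
Band 5: 18064 × 0.957 = 17287
Band 6: 4594 × 0.934 + 11119 × 0.518 = 4291 + 5760 = 10051
Net migration: Band 2 − 530 → 2436
→ [387, 2436, 1846, 14041, 17287, 10051]
Total after period 2: 387 + 2436 + 1846 + 14041 + 17287 + 10051 = 46048

46048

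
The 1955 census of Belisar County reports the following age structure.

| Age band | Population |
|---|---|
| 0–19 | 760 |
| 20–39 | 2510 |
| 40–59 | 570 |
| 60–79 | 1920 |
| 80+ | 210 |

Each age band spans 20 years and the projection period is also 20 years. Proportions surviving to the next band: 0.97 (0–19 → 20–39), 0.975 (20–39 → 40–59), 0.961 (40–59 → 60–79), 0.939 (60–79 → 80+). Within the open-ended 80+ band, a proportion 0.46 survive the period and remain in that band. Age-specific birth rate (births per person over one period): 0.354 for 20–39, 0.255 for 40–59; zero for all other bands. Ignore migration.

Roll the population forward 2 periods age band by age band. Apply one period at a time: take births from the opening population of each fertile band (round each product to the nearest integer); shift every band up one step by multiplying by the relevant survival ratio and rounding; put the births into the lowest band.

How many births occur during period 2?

885

Call the bands 1 to 5, youngest first.
Period 1:
Births: 2510 × 0.354 = 889 ; 570 × 0.255 = 145 — total 1034
Band 2: 760 × 0.97 = 737
Band 3: 2510 × 0.975 = 2447
Band 4: 570 × 0.961 = 548
Band 5: 1920 × 0.939 + 210 × 0.46 = 1803 + 97 = 1900
Population now: 0–19=1034, 20–39=737, 40–59=2447, 60–79=548, 80+=1900
Period 2:
Births: 737 × 0.354 = 261 ; 2447 × 0.255 = 624 — total 885
Band 2: 1034 × 0.97 = 1003
Band 3: 737 × 0.975 = 719
Band 4: 2447 × 0.961 = 2352
Band 5: 548 × 0.939 + 1900 × 0.46 = 515 + 874 = 1389
Population now: 0–19=885, 20–39=1003, 40–59=719, 60–79=2352, 80+=1389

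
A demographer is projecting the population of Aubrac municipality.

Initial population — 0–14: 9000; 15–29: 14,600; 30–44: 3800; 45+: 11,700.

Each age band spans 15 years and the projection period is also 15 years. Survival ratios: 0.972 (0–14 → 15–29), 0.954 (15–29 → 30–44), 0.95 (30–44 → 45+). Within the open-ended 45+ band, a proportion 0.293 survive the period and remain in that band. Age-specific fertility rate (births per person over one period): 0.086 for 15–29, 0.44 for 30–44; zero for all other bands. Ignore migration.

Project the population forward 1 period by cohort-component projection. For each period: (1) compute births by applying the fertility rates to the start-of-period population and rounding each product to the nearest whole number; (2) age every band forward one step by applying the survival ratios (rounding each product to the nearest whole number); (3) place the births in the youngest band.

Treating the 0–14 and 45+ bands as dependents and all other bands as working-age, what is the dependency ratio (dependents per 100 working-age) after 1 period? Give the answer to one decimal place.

43.9

Period 1:
Births: 14600 × 0.086 = 1256, 3800 × 0.44 = 1672 — total 2928
15–29: 9000 × 0.972 = 8748
30–44: 14600 × 0.954 = 13928
45+: 3800 × 0.95 + 11700 × 0.293 = 3610 + 3428 = 7038
→ [2928, 8748, 13928, 7038]
Dependents (band 0–14 + band 45+) = 2928 + 7038 = 9966; working-age = 22676; ratio = 9966/22676 × 100 = 43.9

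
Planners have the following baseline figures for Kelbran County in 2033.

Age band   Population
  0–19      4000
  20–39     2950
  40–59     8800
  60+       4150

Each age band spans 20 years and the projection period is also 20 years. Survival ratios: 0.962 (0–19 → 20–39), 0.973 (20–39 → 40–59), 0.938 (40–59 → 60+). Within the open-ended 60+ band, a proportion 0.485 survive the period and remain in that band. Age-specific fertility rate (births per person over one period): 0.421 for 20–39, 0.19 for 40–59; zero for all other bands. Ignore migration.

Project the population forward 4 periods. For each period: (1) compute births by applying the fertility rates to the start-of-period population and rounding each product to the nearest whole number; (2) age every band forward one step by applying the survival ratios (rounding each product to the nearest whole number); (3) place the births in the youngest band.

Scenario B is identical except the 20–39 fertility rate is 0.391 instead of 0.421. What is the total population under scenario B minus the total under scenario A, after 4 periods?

Period 1.
Births: 2950 × 0.421 = 1242  |  8800 × 0.19 = 1672 — total 2914
20–39: 4000 × 0.962 = 3848
40–59: 2950 × 0.973 = 2870
60+: 8800 × 0.938 + 4150 × 0.485 = 8254 + 2013 = 10267
Population now: 0–19=2914, 20–39=3848, 40–59=2870, 60+=10267
Period 2.
Births: 3848 × 0.421 = 1620  |  2870 × 0.19 = 545 — total 2165
20–39: 2914 × 0.962 = 2803
40–59: 3848 × 0.973 = 3744
60+: 2870 × 0.938 + 10267 × 0.485 = 2692 + 4979 = 7671
Population now: 0–19=2165, 20–39=2803, 40–59=3744, 60+=7671
Period 3.
Births: 2803 × 0.421 = 1180  |  3744 × 0.19 = 711 — total 1891
20–39: 2165 × 0.962 = 2083
40–59: 2803 × 0.973 = 2727
60+: 3744 × 0.938 + 7671 × 0.485 = 3512 + 3720 = 7232
Population now: 0–19=1891, 20–39=2083, 40–59=2727, 60+=7232
Period 4.
Births: 2083 × 0.421 = 877  |  2727 × 0.19 = 518 — total 1395
20–39: 1891 × 0.962 = 1819
40–59: 2083 × 0.973 = 2027
60+: 2727 × 0.938 + 7232 × 0.485 = 2558 + 3508 = 6066
Population now: 0–19=1395, 20–39=1819, 40–59=2027, 60+=6066
Scenario A total after 4 periods: 11307
Scenario B projection —
Period 1.
Births: 2950 × 0.391 = 1153  |  8800 × 0.19 = 1672 — total 2825
20–39: 4000 × 0.962 = 3848
40–59: 2950 × 0.973 = 2870
60+: 8800 × 0.938 + 4150 × 0.485 = 8254 + 2013 = 10267
Population now: 0–19=2825, 20–39=3848, 40–59=2870, 60+=10267
Period 2.
Births: 3848 × 0.391 = 1505  |  2870 × 0.19 = 545 — total 2050
20–39: 2825 × 0.962 = 2718
40–59: 3848 × 0.973 = 3744
60+: 2870 × 0.938 + 10267 × 0.485 = 2692 + 4979 = 7671
Population now: 0–19=2050, 20–39=2718, 40–59=3744, 60+=7671
Period 3.
Births: 2718 × 0.391 = 1063  |  3744 × 0.19 = 711 — total 1774
20–39: 2050 × 0.962 = 1972
40–59: 2718 × 0.973 = 2645
60+: 3744 × 0.938 + 7671 × 0.485 = 3512 + 3720 = 7232
Population now: 0–19=1774, 20–39=1972, 40–59=2645, 60+=7232
Period 4.
Births: 1972 × 0.391 = 771  |  2645 × 0.19 = 503 — total 1274
20–39: 1774 × 0.962 = 1707
40–59: 1972 × 0.973 = 1919
60+: 2645 × 0.938 + 7232 × 0.485 = 2481 + 3508 = 5989
Population now: 0–19=1274, 20–39=1707, 40–59=1919, 60+=5989
Scenario B total after 4 periods: 10889
Difference B − A = 10889 − 11307 = -418

-418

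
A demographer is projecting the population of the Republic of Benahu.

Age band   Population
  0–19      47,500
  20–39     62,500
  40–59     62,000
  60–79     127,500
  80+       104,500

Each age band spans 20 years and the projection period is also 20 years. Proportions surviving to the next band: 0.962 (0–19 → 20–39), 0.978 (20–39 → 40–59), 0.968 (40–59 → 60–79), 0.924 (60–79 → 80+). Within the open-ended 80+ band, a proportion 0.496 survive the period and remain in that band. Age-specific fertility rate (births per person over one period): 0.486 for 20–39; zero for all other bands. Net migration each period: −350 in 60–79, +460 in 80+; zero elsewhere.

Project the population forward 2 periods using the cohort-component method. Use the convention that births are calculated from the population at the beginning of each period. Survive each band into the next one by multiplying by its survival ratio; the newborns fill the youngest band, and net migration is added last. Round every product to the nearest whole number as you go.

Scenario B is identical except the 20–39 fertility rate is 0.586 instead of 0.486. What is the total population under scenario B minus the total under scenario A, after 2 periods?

10581

After projecting period 1:
Births: 62500 × 0.486 = 30375
20–39: 47500 × 0.962 = 45695
40–59: 62500 × 0.978 = 61125
60–79: 62000 × 0.968 = 60016
80+: 127500 × 0.924 + 104500 × 0.496 = 117810 + 51832 = 169642
Net migration: 60–79 − 350 → 59666; 80+ + 460 → 170102
Giving 30375 / 45695 / 61125 / 59666 / 170102.
After projecting period 2:
Births: 45695 × 0.486 = 22208
20–39: 30375 × 0.962 = 29221
40–59: 45695 × 0.978 = 44690
60–79: 61125 × 0.968 = 59169
80+: 59666 × 0.924 + 170102 × 0.496 = 55131 + 84371 = 139502
Net migration: 60–79 − 350 → 58819; 80+ + 460 → 139962
Giving 22208 / 29221 / 44690 / 58819 / 139962.
Scenario A total after 2 periods: 294900
Scenario B projection —
After projecting period 1:
Births: 62500 × 0.586 = 36625
20–39: 47500 × 0.962 = 45695
40–59: 62500 × 0.978 = 61125
60–79: 62000 × 0.968 = 60016
80+: 127500 × 0.924 + 104500 × 0.496 = 117810 + 51832 = 169642
Net migration: 60–79 − 350 → 59666; 80+ + 460 → 170102
Giving 36625 / 45695 / 61125 / 59666 / 170102.
After projecting period 2:
Births: 45695 × 0.586 = 26777
20–39: 36625 × 0.962 = 35233
40–59: 45695 × 0.978 = 44690
60–79: 61125 × 0.968 = 59169
80+: 59666 × 0.924 + 170102 × 0.496 = 55131 + 84371 = 139502
Net migration: 60–79 − 350 → 58819; 80+ + 460 → 139962
Giving 26777 / 35233 / 44690 / 58819 / 139962.
Scenario B total after 2 periods: 305481
Difference B − A = 305481 − 294900 = 10581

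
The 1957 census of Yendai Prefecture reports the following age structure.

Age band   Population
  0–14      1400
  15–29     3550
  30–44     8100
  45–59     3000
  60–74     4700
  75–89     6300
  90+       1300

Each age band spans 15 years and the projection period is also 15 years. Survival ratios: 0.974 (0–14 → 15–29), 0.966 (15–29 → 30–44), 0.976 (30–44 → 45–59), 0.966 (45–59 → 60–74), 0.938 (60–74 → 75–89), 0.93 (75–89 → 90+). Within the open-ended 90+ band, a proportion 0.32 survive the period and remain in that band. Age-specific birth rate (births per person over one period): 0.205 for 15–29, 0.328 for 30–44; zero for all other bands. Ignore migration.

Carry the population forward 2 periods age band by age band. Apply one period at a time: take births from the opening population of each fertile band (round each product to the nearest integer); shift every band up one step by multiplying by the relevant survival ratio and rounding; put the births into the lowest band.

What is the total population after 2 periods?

Call the bands 1 to 7, youngest first.
Period 1.
Births: 3550 × 0.205 = 728 ; 8100 × 0.328 = 2657 → total 3385
Band 2: 1400 × 0.974 = 1364
Band 3: 3550 × 0.966 = 3429
Band 4: 8100 × 0.976 = 7906
Band 5: 3000 × 0.966 = 2898
Band 6: 4700 × 0.938 = 4409
Band 7: 6300 × 0.93 + 1300 × 0.32 = 5859 + 416 = 6275
End of period: [3385, 1364, 3429, 7906, 2898, 4409, 6275]
Period 2.
Births: 1364 × 0.205 = 280 ; 3429 × 0.328 = 1125 → total 1405
Band 2: 3385 × 0.974 = 3297
Band 3: 1364 × 0.966 = 1318
Band 4: 3429 × 0.976 = 3347
Band 5: 7906 × 0.966 = 7637
Band 6: 2898 × 0.938 = 2718
Band 7: 4409 × 0.93 + 6275 × 0.32 = 4100 + 2008 = 6108
End of period: [1405, 3297, 1318, 3347, 7637, 2718, 6108]
Total after period 2: 1405 + 3297 + 1318 + 3347 + 7637 + 2718 + 6108 = 25830

25830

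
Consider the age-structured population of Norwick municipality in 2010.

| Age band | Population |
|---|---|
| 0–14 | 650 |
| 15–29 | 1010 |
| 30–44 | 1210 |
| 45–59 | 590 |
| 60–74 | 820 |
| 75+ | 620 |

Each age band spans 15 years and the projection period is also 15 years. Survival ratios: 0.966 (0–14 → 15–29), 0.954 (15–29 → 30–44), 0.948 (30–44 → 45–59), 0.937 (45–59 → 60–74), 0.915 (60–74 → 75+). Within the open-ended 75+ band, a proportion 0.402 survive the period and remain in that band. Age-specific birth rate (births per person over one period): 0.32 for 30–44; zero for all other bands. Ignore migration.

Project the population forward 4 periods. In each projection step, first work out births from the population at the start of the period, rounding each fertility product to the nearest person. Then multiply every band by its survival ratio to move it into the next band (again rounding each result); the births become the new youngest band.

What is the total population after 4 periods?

2778

Call the groups 1 to 6, youngest first.
— Period 1 —
Births: 1210 × 0.32 = 387
Group 2: 650 × 0.966 = 628
Group 3: 1010 × 0.954 = 964
Group 4: 1210 × 0.948 = 1147
Group 5: 590 × 0.937 = 553
Group 6: 820 × 0.915 + 620 × 0.402 = 750 + 249 = 999
→ [387, 628, 964, 1147, 553, 999]
— Period 2 —
Births: 964 × 0.32 = 308
Group 2: 387 × 0.966 = 374
Group 3: 628 × 0.954 = 599
Group 4: 964 × 0.948 = 914
Group 5: 1147 × 0.937 = 1075
Group 6: 553 × 0.915 + 999 × 0.402 = 506 + 402 = 908
→ [308, 374, 599, 914, 1075, 908]
— Period 3 —
Births: 599 × 0.32 = 192
Group 2: 308 × 0.966 = 298
Group 3: 374 × 0.954 = 357
Group 4: 599 × 0.948 = 568
Group 5: 914 × 0.937 = 856
Group 6: 1075 × 0.915 + 908 × 0.402 = 984 + 365 = 1349
→ [192, 298, 357, 568, 856, 1349]
— Period 4 —
Births: 357 × 0.32 = 114
Group 2: 192 × 0.966 = 185
Group 3: 298 × 0.954 = 284
Group 4: 357 × 0.948 = 338
Group 5: 568 × 0.937 = 532
Group 6: 856 × 0.915 + 1349 × 0.402 = 783 + 542 = 1325
→ [114, 185, 284, 338, 532, 1325]
Total after period 4: 114 + 185 + 284 + 338 + 532 + 1325 = 2778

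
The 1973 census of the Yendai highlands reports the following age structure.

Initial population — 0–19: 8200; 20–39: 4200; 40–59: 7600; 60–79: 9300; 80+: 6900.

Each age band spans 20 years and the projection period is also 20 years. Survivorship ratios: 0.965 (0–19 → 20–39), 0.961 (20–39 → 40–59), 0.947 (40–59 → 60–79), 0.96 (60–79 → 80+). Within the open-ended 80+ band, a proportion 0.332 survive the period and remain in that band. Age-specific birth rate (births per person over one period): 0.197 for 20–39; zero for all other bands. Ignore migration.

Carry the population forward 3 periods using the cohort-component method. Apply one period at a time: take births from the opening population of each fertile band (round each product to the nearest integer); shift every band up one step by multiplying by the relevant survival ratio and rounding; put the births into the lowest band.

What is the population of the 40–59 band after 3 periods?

(Bands numbered youngest = 1 to oldest = 5.)
After projecting period 1:
Births: 4200 * 0.197 = 827
Band 2: 8200 * 0.965 = 7913
Band 3: 4200 * 0.961 = 4036
Band 4: 7600 * 0.947 = 7197
Band 5: 9300 * 0.96 + 6900 * 0.332 = 8928 + 2291 = 11219
Population now: 0–19=827, 20–39=7913, 40–59=4036, 60–79=7197, 80+=11219
After projecting period 2:
Births: 7913 * 0.197 = 1559
Band 2: 827 * 0.965 = 798
Band 3: 7913 * 0.961 = 7604
Band 4: 4036 * 0.947 = 3822
Band 5: 7197 * 0.96 + 11219 * 0.332 = 6909 + 3725 = 10634
Population now: 0–19=1559, 20–39=798, 40–59=7604, 60–79=3822, 80+=10634
After projecting period 3:
Births: 798 * 0.197 = 157
Band 2: 1559 * 0.965 = 1504
Band 3: 798 * 0.961 = 767
Band 4: 7604 * 0.947 = 7201
Band 5: 3822 * 0.96 + 10634 * 0.332 = 3669 + 3530 = 7199
Population now: 0–19=157, 20–39=1504, 40–59=767, 60–79=7201, 80+=7199

767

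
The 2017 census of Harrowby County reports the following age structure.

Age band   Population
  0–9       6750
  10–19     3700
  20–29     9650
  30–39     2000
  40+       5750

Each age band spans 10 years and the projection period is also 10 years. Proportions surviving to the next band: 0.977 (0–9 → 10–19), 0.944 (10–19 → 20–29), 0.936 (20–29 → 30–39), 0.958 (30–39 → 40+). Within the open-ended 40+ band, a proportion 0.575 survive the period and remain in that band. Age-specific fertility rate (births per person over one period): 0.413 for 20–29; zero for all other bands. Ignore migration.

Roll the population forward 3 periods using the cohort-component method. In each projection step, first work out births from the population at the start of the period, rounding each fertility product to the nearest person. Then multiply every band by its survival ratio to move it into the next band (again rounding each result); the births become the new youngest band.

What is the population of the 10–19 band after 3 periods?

1410

[period 1]
Births: 9650 × 0.413 = 3985
10–19: 6750 × 0.977 = 6595
20–29: 3700 × 0.944 = 3493
30–39: 9650 × 0.936 = 9032
40+: 2000 × 0.958 + 5750 × 0.575 = 1916 + 3306 = 5222
Population now: 0–9=3985, 10–19=6595, 20–29=3493, 30–39=9032, 40+=5222
[period 2]
Births: 3493 × 0.413 = 1443
10–19: 3985 × 0.977 = 3893
20–29: 6595 × 0.944 = 6226
30–39: 3493 × 0.936 = 3269
40+: 9032 × 0.958 + 5222 × 0.575 = 8653 + 3003 = 11656
Population now: 0–9=1443, 10–19=3893, 20–29=6226, 30–39=3269, 40+=11656
[period 3]
Births: 6226 × 0.413 = 2571
10–19: 1443 × 0.977 = 1410
20–29: 3893 × 0.944 = 3675
30–39: 6226 × 0.936 = 5828
40+: 3269 × 0.958 + 11656 × 0.575 = 3132 + 6702 = 9834
Population now: 0–9=2571, 10–19=1410, 20–29=3675, 30–39=5828, 40+=9834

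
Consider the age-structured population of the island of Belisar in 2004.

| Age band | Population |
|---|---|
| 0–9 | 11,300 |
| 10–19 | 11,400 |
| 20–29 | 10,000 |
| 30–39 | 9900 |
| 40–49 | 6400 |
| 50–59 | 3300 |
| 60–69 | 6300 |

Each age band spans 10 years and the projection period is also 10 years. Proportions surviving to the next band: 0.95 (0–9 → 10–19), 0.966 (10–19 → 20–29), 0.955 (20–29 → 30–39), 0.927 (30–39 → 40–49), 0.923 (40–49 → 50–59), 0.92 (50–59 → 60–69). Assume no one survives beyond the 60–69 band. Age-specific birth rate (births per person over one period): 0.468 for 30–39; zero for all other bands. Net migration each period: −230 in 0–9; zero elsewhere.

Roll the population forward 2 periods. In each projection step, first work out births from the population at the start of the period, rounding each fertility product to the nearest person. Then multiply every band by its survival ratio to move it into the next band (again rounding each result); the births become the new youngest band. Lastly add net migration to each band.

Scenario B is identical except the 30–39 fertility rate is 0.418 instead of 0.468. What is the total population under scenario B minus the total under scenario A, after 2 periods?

[period 1]
Births: 9900 × 0.468 = 4633
10–19: 11300 × 0.95 = 10735
20–29: 11400 × 0.966 = 11012
30–39: 10000 × 0.955 = 9550
40–49: 9900 × 0.927 = 9177
50–59: 6400 × 0.923 = 5907
60–69: 3300 × 0.92 = 3036
Net migration: 0–9 − 230 → 4403
End of period: [4403, 10735, 11012, 9550, 9177, 5907, 3036]
[period 2]
Births: 9550 × 0.468 = 4469
10–19: 4403 × 0.95 = 4183
20–29: 10735 × 0.966 = 10370
30–39: 11012 × 0.955 = 10516
40–49: 9550 × 0.927 = 8853
50–59: 9177 × 0.923 = 8470
60–69: 5907 × 0.92 = 5434
Net migration: 0–9 − 230 → 4239
End of period: [4239, 4183, 10370, 10516, 8853, 8470, 5434]
Scenario A total after 2 periods: 52065
Scenario B projection —
[period 1]
Births: 9900 × 0.418 = 4138
10–19: 11300 × 0.95 = 10735
20–29: 11400 × 0.966 = 11012
30–39: 10000 × 0.955 = 9550
40–49: 9900 × 0.927 = 9177
50–59: 6400 × 0.923 = 5907
60–69: 3300 × 0.92 = 3036
Net migration: 0–9 − 230 → 3908
End of period: [3908, 10735, 11012, 9550, 9177, 5907, 3036]
[period 2]
Births: 9550 × 0.418 = 3992
10–19: 3908 × 0.95 = 3713
20–29: 10735 × 0.966 = 10370
30–39: 11012 × 0.955 = 10516
40–49: 9550 × 0.927 = 8853
50–59: 9177 × 0.923 = 8470
60–69: 5907 × 0.92 = 5434
Net migration: 0–9 − 230 → 3762
End of period: [3762, 3713, 10370, 10516, 8853, 8470, 5434]
Scenario B total after 2 periods: 51118
Difference B − A = 51118 − 52065 = -947

-947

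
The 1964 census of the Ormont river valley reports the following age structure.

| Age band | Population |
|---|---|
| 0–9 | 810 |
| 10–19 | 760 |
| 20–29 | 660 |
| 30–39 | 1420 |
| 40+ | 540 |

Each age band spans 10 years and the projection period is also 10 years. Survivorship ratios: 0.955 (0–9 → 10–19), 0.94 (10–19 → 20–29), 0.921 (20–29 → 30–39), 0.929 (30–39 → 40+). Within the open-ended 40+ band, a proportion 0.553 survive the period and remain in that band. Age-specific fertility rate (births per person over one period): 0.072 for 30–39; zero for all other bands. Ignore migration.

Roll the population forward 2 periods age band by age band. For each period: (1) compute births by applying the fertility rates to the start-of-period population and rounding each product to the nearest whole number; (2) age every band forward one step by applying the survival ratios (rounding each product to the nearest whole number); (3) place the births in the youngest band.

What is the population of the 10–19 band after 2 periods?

Call the bands 1 to 5, youngest first.
After projecting period 1:
Births: 1420 * 0.072 = 102
Band 2: 810 * 0.955 = 774
Band 3: 760 * 0.94 = 714
Band 4: 660 * 0.921 = 608
Band 5: 1420 * 0.929 + 540 * 0.553 = 1319 + 299 = 1618
Population now: 0–9=102, 10–19=774, 20–29=714, 30–39=608, 40+=1618
After projecting period 2:
Births: 608 * 0.072 = 44
Band 2: 102 * 0.955 = 97
Band 3: 774 * 0.94 = 728
Band 4: 714 * 0.921 = 658
Band 5: 608 * 0.929 + 1618 * 0.553 = 565 + 895 = 1460
Population now: 0–9=44, 10–19=97, 20–29=728, 30–39=658, 40+=1460

97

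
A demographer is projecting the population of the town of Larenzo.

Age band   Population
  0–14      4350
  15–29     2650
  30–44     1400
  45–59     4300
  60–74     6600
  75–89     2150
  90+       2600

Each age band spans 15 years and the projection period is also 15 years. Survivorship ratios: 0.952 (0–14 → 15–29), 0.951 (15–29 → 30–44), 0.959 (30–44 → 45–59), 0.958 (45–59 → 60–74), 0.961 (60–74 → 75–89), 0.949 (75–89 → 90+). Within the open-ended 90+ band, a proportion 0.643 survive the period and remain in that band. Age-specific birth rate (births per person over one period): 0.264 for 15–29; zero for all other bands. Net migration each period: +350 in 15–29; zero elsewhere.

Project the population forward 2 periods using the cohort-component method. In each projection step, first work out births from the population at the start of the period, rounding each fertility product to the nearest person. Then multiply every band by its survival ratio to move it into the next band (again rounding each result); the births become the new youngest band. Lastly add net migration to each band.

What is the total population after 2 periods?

22542

Let group 1 be 0–14 through group 7 = 90+.
After projecting period 1:
Births: 2650 × 0.264 = 700
Group 2: 4350 × 0.952 = 4141
Group 3: 2650 × 0.951 = 2520
Group 4: 1400 × 0.959 = 1343
Group 5: 4300 × 0.958 = 4119
Group 6: 6600 × 0.961 = 6343
Group 7: 2150 × 0.949 + 2600 × 0.643 = 2040 + 1672 = 3712
Net migration: Group 2 + 350 → 4491
Giving 700 / 4491 / 2520 / 1343 / 4119 / 6343 / 3712.
After projecting period 2:
Births: 4491 × 0.264 = 1186
Group 2: 700 × 0.952 = 666
Group 3: 4491 × 0.951 = 4271
Group 4: 2520 × 0.959 = 2417
Group 5: 1343 × 0.958 = 1287
Group 6: 4119 × 0.961 = 3958
Group 7: 6343 × 0.949 + 3712 × 0.643 = 6020 + 2387 = 8407
Net migration: Group 2 + 350 → 1016
Giving 1186 / 1016 / 4271 / 2417 / 1287 / 3958 / 8407.
Total after period 2: 1186 + 1016 + 4271 + 2417 + 1287 + 3958 + 8407 = 22542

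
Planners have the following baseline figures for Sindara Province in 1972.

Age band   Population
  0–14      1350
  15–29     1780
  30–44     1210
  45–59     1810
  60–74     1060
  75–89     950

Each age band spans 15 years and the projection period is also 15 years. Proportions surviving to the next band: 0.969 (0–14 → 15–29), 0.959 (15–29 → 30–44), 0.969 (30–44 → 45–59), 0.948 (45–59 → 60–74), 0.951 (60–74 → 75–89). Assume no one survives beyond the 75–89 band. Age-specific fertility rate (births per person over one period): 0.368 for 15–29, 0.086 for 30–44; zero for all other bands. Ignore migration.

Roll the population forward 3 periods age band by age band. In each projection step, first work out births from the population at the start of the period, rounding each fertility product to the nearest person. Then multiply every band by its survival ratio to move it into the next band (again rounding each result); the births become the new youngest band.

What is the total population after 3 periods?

Period 1.
Births: 1780 × 0.368 = 655  |  1210 × 0.086 = 104 — total 759
15–29: 1350 × 0.969 = 1308
30–44: 1780 × 0.959 = 1707
45–59: 1210 × 0.969 = 1172
60–74: 1810 × 0.948 = 1716
75–89: 1060 × 0.951 = 1008
→ [759, 1308, 1707, 1172, 1716, 1008]
Period 2.
Births: 1308 × 0.368 = 481  |  1707 × 0.086 = 147 — total 628
15–29: 759 × 0.969 = 735
30–44: 1308 × 0.959 = 1254
45–59: 1707 × 0.969 = 1654
60–74: 1172 × 0.948 = 1111
75–89: 1716 × 0.951 = 1632
→ [628, 735, 1254, 1654, 1111, 1632]
Period 3.
Births: 735 × 0.368 = 270  |  1254 × 0.086 = 108 — total 378
15–29: 628 × 0.969 = 609
30–44: 735 × 0.959 = 705
45–59: 1254 × 0.969 = 1215
60–74: 1654 × 0.948 = 1568
75–89: 1111 × 0.951 = 1057
→ [378, 609, 705, 1215, 1568, 1057]
Total after period 3: 378 + 609 + 705 + 1215 + 1568 + 1057 = 5532

5532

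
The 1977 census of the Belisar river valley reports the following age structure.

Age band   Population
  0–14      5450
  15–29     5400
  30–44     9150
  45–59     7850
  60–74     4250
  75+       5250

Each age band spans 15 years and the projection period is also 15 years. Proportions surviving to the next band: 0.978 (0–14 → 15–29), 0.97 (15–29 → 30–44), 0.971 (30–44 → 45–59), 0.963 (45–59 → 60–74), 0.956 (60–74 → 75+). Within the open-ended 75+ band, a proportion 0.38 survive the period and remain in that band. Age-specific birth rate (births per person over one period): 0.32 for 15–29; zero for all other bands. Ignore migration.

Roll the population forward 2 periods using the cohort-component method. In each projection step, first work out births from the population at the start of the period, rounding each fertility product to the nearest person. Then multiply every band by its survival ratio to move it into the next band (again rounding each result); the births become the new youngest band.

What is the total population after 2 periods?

31737

(Bands numbered youngest = 1 to oldest = 6.)
— Period 1 —
Births: 5400 × 0.32 = 1728
Band 2: 5450 × 0.978 = 5330
Band 3: 5400 × 0.97 = 5238
Band 4: 9150 × 0.971 = 8885
Band 5: 7850 × 0.963 = 7560
Band 6: 4250 × 0.956 + 5250 × 0.38 = 4063 + 1995 = 6058
→ [1728, 5330, 5238, 8885, 7560, 6058]
— Period 2 —
Births: 5330 × 0.32 = 1706
Band 2: 1728 × 0.978 = 1690
Band 3: 5330 × 0.97 = 5170
Band 4: 5238 × 0.971 = 5086
Band 5: 8885 × 0.963 = 8556
Band 6: 7560 × 0.956 + 6058 × 0.38 = 7227 + 2302 = 9529
→ [1706, 1690, 5170, 5086, 8556, 9529]
Total after period 2: 1706 + 1690 + 5170 + 5086 + 8556 + 9529 = 31737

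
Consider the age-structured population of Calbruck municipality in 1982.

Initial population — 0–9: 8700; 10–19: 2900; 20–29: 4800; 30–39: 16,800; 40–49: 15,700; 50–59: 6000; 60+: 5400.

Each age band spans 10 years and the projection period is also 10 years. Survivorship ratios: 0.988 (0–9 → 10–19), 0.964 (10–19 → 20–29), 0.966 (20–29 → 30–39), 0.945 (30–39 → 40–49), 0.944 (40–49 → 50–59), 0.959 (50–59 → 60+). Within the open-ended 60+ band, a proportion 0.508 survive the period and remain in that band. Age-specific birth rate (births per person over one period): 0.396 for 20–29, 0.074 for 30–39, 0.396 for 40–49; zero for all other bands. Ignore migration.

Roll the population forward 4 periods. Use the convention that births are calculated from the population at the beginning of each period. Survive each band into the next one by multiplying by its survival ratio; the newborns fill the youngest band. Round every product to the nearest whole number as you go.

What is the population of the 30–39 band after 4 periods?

8613

Period 1:
Births: 4800 * 0.396 = 1901  |  16800 * 0.074 = 1243  |  15700 * 0.396 = 6217 ⇒ total 9361
10–19: 8700 * 0.988 = 8596
20–29: 2900 * 0.964 = 2796
30–39: 4800 * 0.966 = 4637
40–49: 16800 * 0.945 = 15876
50–59: 15700 * 0.944 = 14821
60+: 6000 * 0.959 + 5400 * 0.508 = 5754 + 2743 = 8497
→ [9361, 8596, 2796, 4637, 15876, 14821, 8497]
Period 2:
Births: 2796 * 0.396 = 1107  |  4637 * 0.074 = 343  |  15876 * 0.396 = 6287 ⇒ total 7737
10–19: 9361 * 0.988 = 9249
20–29: 8596 * 0.964 = 8287
30–39: 2796 * 0.966 = 2701
40–49: 4637 * 0.945 = 4382
50–59: 15876 * 0.944 = 14987
60+: 14821 * 0.959 + 8497 * 0.508 = 14213 + 4316 = 18529
→ [7737, 9249, 8287, 2701, 4382, 14987, 18529]
Period 3:
Births: 8287 * 0.396 = 3282  |  2701 * 0.074 = 200  |  4382 * 0.396 = 1735 ⇒ total 5217
10–19: 7737 * 0.988 = 7644
20–29: 9249 * 0.964 = 8916
30–39: 8287 * 0.966 = 8005
40–49: 2701 * 0.945 = 2552
50–59: 4382 * 0.944 = 4137
60+: 14987 * 0.959 + 18529 * 0.508 = 14373 + 9413 = 23786
→ [5217, 7644, 8916, 8005, 2552, 4137, 23786]
Period 4:
Births: 8916 * 0.396 = 3531  |  8005 * 0.074 = 592  |  2552 * 0.396 = 1011 ⇒ total 5134
10–19: 5217 * 0.988 = 5154
20–29: 7644 * 0.964 = 7369
30–39: 8916 * 0.966 = 8613
40–49: 8005 * 0.945 = 7565
50–59: 2552 * 0.944 = 2409
60+: 4137 * 0.959 + 23786 * 0.508 = 3967 + 12083 = 16050
→ [5134, 5154, 7369, 8613, 7565, 2409, 16050]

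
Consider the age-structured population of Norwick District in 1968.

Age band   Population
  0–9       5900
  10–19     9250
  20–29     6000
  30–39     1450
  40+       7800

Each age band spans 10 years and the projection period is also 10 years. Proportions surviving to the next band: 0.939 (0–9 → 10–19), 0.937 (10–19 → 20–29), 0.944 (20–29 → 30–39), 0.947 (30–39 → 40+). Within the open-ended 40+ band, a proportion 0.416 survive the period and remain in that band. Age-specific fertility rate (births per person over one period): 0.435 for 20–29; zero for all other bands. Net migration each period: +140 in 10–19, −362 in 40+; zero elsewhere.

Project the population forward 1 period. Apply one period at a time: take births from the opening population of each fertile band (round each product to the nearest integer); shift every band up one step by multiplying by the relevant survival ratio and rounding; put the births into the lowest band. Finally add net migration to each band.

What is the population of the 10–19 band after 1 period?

5680

Call the groups 1 to 5, youngest first.
After projecting period 1:
Births: 6000 × 0.435 = 2610
Group 2: 5900 × 0.939 = 5540
Group 3: 9250 × 0.937 = 8667
Group 4: 6000 × 0.944 = 5664
Group 5: 1450 × 0.947 + 7800 × 0.416 = 1373 + 3245 = 4618
Net migration: Group 2 + 140 → 5680; Group 5 − 362 → 4256
→ [2610, 5680, 8667, 5664, 4256]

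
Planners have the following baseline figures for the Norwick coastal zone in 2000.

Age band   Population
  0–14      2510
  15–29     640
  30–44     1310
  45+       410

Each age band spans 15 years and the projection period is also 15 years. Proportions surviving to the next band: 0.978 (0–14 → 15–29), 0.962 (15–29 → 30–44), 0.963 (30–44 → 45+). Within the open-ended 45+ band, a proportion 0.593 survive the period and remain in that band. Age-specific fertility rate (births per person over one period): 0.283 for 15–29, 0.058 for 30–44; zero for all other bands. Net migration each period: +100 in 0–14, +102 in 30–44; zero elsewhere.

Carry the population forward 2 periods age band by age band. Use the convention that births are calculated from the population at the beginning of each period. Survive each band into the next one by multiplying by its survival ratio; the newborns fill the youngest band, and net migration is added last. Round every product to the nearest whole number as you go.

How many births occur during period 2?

737

Numbering the groups 1..4 from youngest to oldest:
— Period 1 —
Births: 640 * 0.283 = 181, 1310 * 0.058 = 76 → 257
Group 2: 2510 * 0.978 = 2455
Group 3: 640 * 0.962 = 616
Group 4: 1310 * 0.963 + 410 * 0.593 = 1262 + 243 = 1505
Net migration: Group 1 + 100 → 357; Group 3 + 102 → 718
End of period: [357, 2455, 718, 1505]
— Period 2 —
Births: 2455 * 0.283 = 695, 718 * 0.058 = 42 → 737
Group 2: 357 * 0.978 = 349
Group 3: 2455 * 0.962 = 2362
Group 4: 718 * 0.963 + 1505 * 0.593 = 691 + 892 = 1583
Net migration: Group 1 + 100 → 837; Group 3 + 102 → 2464
End of period: [837, 349, 2464, 1583]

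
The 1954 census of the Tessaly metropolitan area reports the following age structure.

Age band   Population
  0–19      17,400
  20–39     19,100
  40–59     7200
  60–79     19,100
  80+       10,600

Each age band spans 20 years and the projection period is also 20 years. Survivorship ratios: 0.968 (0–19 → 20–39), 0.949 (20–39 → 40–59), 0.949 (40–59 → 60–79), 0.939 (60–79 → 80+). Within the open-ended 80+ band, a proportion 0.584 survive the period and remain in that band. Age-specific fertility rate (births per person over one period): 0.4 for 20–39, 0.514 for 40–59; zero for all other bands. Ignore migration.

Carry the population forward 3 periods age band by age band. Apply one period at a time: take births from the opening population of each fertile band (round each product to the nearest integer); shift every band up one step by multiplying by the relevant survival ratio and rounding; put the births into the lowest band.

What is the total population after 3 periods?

After projecting period 1:
Births: 19100 × 0.4 = 7640 ; 7200 × 0.514 = 3701 — total 11341
20–39: 17400 × 0.968 = 16843
40–59: 19100 × 0.949 = 18126
60–79: 7200 × 0.949 = 6833
80+: 19100 × 0.939 + 10600 × 0.584 = 17935 + 6190 = 24125
Giving 11341 / 16843 / 18126 / 6833 / 24125.
After projecting period 2:
Births: 16843 × 0.4 = 6737 ; 18126 × 0.514 = 9317 — total 16054
20–39: 11341 × 0.968 = 10978
40–59: 16843 × 0.949 = 15984
60–79: 18126 × 0.949 = 17202
80+: 6833 × 0.939 + 24125 × 0.584 = 6416 + 14089 = 20505
Giving 16054 / 10978 / 15984 / 17202 / 20505.
After projecting period 3:
Births: 10978 × 0.4 = 4391 ; 15984 × 0.514 = 8216 — total 12607
20–39: 16054 × 0.968 = 15540
40–59: 10978 × 0.949 = 10418
60–79: 15984 × 0.949 = 15169
80+: 17202 × 0.939 + 20505 × 0.584 = 16153 + 11975 = 28128
Giving 12607 / 15540 / 10418 / 15169 / 28128.
Total after period 3: 12607 + 15540 + 10418 + 15169 + 28128 = 81862

81862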